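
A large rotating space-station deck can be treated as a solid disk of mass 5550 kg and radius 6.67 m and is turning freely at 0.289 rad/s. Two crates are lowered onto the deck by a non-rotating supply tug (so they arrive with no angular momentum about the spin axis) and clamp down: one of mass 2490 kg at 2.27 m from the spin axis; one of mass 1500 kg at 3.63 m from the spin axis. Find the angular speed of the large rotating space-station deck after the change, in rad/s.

ω_f ≈ 0.229 rad/s

No external torque acts about the spin axis; L_before = L_after.
I_p = ½(5550)(6.67)² = 1.235e+05 kg·m².
Added inertia Σmr² = (2490)(2.27)² + (1500)(3.63)² = 32600 kg·m²; I_f = 1.235e+05 + 32600 = 1.561e+05 kg·m².
ω_f = I_p ω_i / I_f = (1.235e+05)(0.289) / 1.561e+05 = 0.2286 rad/s.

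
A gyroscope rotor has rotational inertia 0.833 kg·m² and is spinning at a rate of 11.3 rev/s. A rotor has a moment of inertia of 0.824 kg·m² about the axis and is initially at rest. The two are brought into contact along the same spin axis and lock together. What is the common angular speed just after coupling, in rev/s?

No external torque acts about the common axis, so total angular momentum is conserved.
Taking A's sense as positive: L = (0.8330)(11.3) = 9.413 kg·m²·rev/s.
Combined I = 0.8330 + 0.8240 = 1.657 kg·m².
ω_f = L / I = 9.413 / 1.657 = 5.681 rev/s.

|ω_f| ≈ 5.68 rev/s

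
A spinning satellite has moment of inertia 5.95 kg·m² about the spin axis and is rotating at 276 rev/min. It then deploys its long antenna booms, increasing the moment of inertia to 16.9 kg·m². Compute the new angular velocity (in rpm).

No external torque acts about the spin axis, so angular momentum is conserved.
ω₂ = I₁ω₁ / I₂ = (5.950)(276 rpm) / (16.90) = 97.17 rpm.

ω₂ ≈ 97.2 rpm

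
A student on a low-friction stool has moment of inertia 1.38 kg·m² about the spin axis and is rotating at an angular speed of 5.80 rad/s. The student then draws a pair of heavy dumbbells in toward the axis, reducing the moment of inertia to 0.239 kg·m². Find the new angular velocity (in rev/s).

No external torque acts about the spin axis, so angular momentum is conserved.
ω₂ = I₁ω₁ / I₂ = (1.380)(5.80 rad/s) / (0.2390) = 33.49 rad/s = 5.330 rev/s.

ω₂ ≈ 5.33 rev/s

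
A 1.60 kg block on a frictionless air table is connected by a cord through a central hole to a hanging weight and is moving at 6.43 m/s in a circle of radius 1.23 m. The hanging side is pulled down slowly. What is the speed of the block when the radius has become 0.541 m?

v₂ ≈ 14.6 m/s

Central (radial) force ⇒ zero torque about the center ⇒ m v r is constant.
v₂ = v₁ r₁ / r₂ = (6.43)(1.23) / (0.541) = 14.62 m/s.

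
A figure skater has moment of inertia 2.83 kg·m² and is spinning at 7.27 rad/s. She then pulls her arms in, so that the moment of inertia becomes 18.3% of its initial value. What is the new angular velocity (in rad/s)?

With no external torque about the axis, L is conserved: I₁ω₁ = I₂ω₂.
I₂ = 0.183 × 2.83 = 0.5179 kg·m².
ω₂ = I₁ω₁ / I₂ = (2.830)(7.27 rad/s) / (0.5179) = 39.73 rad/s.

ω₂ ≈ 39.7 rad/s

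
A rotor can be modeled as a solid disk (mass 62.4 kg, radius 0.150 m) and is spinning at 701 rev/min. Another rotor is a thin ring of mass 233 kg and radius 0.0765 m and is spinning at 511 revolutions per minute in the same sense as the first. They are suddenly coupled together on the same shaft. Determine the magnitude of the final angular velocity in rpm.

No external torque acts about the common axis, so total angular momentum is conserved.
Moments of inertia: I_A = ½(62.4)(0.150)² = 0.7020 kg·m²; I_B = (233)(0.0765)² = 1.364 kg·m².
Taking A's sense as positive: L = (0.7020)(701) + (1.364)(511) = 1189 kg·m²·rpm.
Combined I = 0.7020 + 1.364 = 2.066 kg·m².
ω_f = L / I = 1189 / 2.066 = 575.6 rpm.

|ω_f| ≈ 576 rpm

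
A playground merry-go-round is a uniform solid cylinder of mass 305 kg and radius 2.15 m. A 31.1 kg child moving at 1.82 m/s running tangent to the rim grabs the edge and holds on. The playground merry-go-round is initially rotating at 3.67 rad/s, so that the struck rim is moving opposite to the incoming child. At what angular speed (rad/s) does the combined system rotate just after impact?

About the axle the impulsive forces during the collision are internal, so angular momentum about that axis is conserved.
I_p = ½(305)(2.15)² = 704.9 kg·m². Taking the sense of the child's angular momentum as positive, L_{child} = m v R = (31.1)(1.82)(2.15) = 121.7 kg·m²/s.
L_i = −I_p ω_p + m v R = −(704.9)(3.67) + 121.7 = -2465 kg·m²/s.
After sticking, I_f = I_p + m R² = 704.9 + (31.1)(2.15)² = 848.7 kg·m².
ω_f = L_i / I_f = -2465 / 848.7 = -2.905 rad/s.

|ω_f| ≈ 2.90 rad/s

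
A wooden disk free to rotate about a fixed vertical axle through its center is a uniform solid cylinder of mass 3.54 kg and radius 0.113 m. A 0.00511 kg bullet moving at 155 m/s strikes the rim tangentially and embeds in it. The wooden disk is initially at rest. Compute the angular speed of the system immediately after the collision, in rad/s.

|ω_f| ≈ 3.95 rad/s

The axle reaction passes through the axle and exerts no torque about it; angular momentum about the axle is conserved through the impact.
I_p = ½(3.54)(0.113)² = 0.02260 kg·m². Taking the sense of the bullet's angular momentum as positive, L_{bullet} = m v R = (0.00511)(155)(0.113) = 0.08950 kg·m²/s.
L_i = 0 + 0.08950 = 0.08950 kg·m²/s.
After sticking, I_f = I_p + m R² = 0.02260 + (0.00511)(0.113)² = 0.02267 kg·m².
ω_f = L_i / I_f = 0.08950 / 0.02267 = 3.949 rad/s.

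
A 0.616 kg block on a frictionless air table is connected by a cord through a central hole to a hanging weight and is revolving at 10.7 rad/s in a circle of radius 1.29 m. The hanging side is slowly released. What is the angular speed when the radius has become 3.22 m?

ω₂ ≈ 1.72 rad/s

The constraining force is radial, so m r² ω about the center is conserved.
ω₂ = ω₁ (r₁/r₂)² = (10.7)(1.29/3.22)² = 1.717 rad/s.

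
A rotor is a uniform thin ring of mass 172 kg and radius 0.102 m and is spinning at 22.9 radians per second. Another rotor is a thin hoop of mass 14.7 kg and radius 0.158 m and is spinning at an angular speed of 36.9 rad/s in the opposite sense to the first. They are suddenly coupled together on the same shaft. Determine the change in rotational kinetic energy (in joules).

The coupling torques are internal; angular momentum about the shared axis is conserved.
Moments of inertia: I_A = (172)(0.102)² = 1.789 kg·m²; I_B = (14.7)(0.158)² = 0.3670 kg·m².
Taking A's sense as positive: L = (1.789)(22.9) − (0.3670)(36.9) = 27.44 kg·m²·rad/s.
Combined I = 1.789 + 0.3670 = 2.156 kg·m².
ω_f = L / I = 27.44 / 2.156 = 12.72 rad/s.
KE_i = ½ΣIω² = 719.0 J; KE_f = ½(2.156)(12.72)² = 174.6 J.

ΔKE ≈ -544 J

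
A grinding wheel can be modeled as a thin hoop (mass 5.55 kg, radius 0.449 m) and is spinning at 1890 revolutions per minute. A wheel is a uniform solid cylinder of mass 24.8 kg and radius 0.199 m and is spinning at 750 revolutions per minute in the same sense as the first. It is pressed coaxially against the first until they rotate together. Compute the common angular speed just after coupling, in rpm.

No external torque acts about the common axis, so total angular momentum is conserved.
Moments of inertia: I_A = (5.55)(0.449)² = 1.119 kg·m²; I_B = ½(24.8)(0.199)² = 0.4911 kg·m².
Taking A's sense as positive: L = (1.119)(1890) + (0.4911)(750) = 2483 kg·m²·rpm.
Combined I = 1.119 + 0.4911 = 1.610 kg·m².
ω_f = L / I = 2483 / 1.610 = 1542 rpm.

|ω_f| ≈ 1540 rpm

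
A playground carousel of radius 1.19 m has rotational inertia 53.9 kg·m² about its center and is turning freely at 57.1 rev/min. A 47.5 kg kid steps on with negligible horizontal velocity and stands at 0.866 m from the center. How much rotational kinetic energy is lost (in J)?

No external torque acts about the center; L_before = L_after.
Added inertia Σmr² = (47.5)(0.866)² = 35.62 kg·m²; I_f = 53.90 + 35.62 = 89.52 kg·m².
ω_f = I_p ω_i / I_f = (53.90)(57.1) / 89.52 = 34.38 rpm.
KE_i = ½(53.90)(5.979 rad/s)² = 963.6 J; KE_f = ½(89.52)(3.600)² = 580.2 J.

energy lost ≈ 383 J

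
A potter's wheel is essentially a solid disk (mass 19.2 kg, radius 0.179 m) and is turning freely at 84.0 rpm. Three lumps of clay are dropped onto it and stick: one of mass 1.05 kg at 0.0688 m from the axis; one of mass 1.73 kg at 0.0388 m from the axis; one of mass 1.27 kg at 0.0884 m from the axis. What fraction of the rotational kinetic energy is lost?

fraction ≈ 0.0538

The added mass arrives with no angular momentum about the axis, and any external torque about the axis is negligible, so the system's angular momentum is conserved.
I_p = ½(19.2)(0.179)² = 0.3076 kg·m².
Added inertia Σmr² = (1.05)(0.0688)² + (1.73)(0.0388)² + (1.27)(0.0884)² = 0.01750 kg·m²; I_f = 0.3076 + 0.01750 = 0.3251 kg·m².
ω_f = I_p ω_i / I_f = (0.3076)(84.0) / 0.3251 = 79.48 rpm.
KE_i = ½(0.3076)(8.796 rad/s)² = 11.90 J; KE_f = ½(0.3251)(8.323)² = 11.26 J.
Fraction lost = 0.05383.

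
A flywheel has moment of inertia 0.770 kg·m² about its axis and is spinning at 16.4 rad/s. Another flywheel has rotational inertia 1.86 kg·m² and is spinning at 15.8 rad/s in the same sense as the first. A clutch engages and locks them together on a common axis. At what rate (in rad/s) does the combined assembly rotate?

|ω_f| ≈ 16.0 rad/s

The coupling torques are internal; angular momentum about the shared axis is conserved.
Taking A's sense as positive: L = (0.7700)(16.4) + (1.860)(15.8) = 42.02 kg·m²·rad/s.
Combined I = 0.7700 + 1.860 = 2.630 kg·m².
ω_f = L / I = 42.02 / 2.630 = 15.98 rad/s.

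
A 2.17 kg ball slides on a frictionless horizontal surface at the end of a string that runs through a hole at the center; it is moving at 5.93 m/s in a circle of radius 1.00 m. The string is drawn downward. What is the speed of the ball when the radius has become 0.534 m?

The only horizontal force on the mass is along the cord (radial), so it exerts no torque about the hole and angular momentum m v r is conserved.
v₂ = v₁ r₁ / r₂ = (5.93)(1.00) / (0.534) = 11.10 m/s.

v₂ ≈ 11.1 m/s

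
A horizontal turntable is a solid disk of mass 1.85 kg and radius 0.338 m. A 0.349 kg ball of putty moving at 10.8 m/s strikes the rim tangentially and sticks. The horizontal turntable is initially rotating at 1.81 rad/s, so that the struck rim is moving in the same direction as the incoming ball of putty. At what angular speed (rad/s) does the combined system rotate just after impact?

|ω_f| ≈ 10.1 rad/s

About the axle the impulsive forces during the collision are internal, so angular momentum about that axis is conserved.
I_p = ½(1.85)(0.338)² = 0.1057 kg·m². Taking the sense of the ball of putty's angular momentum as positive, L_{ball} = m v R = (0.349)(10.8)(0.338) = 1.274 kg·m²/s.
L_i = +I_p ω_p + m v R = +(0.1057)(1.81) + 1.274 = 1.465 kg·m²/s.
After sticking, I_f = I_p + m R² = 0.1057 + (0.349)(0.338)² = 0.1455 kg·m².
ω_f = L_i / I_f = 1.465 / 0.1455 = 10.07 rad/s.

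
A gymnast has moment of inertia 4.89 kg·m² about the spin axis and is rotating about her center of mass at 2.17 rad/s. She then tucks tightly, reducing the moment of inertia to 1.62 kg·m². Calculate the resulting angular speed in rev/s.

Angular momentum about the spin axis is conserved since the torque about it is zero.
ω₂ = I₁ω₁ / I₂ = (4.890)(2.17 rad/s) / (1.620) = 6.550 rad/s = 1.042 rev/s.

ω₂ ≈ 1.04 rev/s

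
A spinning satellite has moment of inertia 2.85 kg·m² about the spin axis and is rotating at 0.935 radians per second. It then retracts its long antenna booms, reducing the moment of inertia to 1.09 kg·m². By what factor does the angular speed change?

No external torque acts about the spin axis, so angular momentum is conserved.
ω₂/ω₁ = I₁/I₂ = 2.850 / 1.090 = 2.615.

ω₂/ω₁ ≈ 2.61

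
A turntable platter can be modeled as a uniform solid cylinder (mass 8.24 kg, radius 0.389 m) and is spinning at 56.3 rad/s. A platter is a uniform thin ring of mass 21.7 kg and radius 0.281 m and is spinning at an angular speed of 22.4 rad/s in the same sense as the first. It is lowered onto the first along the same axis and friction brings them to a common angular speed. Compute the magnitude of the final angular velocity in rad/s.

The coupling torques are internal; angular momentum about the shared axis is conserved.
Moments of inertia: I_A = ½(8.24)(0.389)² = 0.6234 kg·m²; I_B = (21.7)(0.281)² = 1.713 kg·m².
Taking A's sense as positive: L = (0.6234)(56.3) + (1.713)(22.4) = 73.48 kg·m²·rad/s.
Combined I = 0.6234 + 1.713 = 2.337 kg·m².
ω_f = L / I = 73.48 / 2.337 = 31.44 rad/s.

|ω_f| ≈ 31.4 rad/s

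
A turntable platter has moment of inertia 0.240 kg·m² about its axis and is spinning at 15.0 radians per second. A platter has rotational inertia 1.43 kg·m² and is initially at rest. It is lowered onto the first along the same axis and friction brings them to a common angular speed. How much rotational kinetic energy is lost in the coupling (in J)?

No external torque acts about the common axis, so total angular momentum is conserved.
Taking A's sense as positive: L = (0.2400)(15.0) = 3.600 kg·m²·rad/s.
Combined I = 0.2400 + 1.430 = 1.670 kg·m².
ω_f = L / I = 3.600 / 1.670 = 2.156 rad/s.
KE_i = ½ΣIω² = 27.00 J; KE_f = ½(1.670)(2.156)² = 3.880 J.

ΔKE lost ≈ 23.1 J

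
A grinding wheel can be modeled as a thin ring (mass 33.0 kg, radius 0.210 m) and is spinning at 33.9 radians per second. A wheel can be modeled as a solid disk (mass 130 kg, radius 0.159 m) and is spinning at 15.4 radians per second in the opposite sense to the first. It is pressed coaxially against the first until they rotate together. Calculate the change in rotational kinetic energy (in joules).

ΔKE ≈ -938 J

The coupling torques are internal; angular momentum about the shared axis is conserved.
Moments of inertia: I_A = (33.0)(0.210)² = 1.455 kg·m²; I_B = ½(130)(0.159)² = 1.643 kg·m².
Taking A's sense as positive: L = (1.455)(33.9) − (1.643)(15.4) = 24.03 kg·m²·rad/s.
Combined I = 1.455 + 1.643 = 3.099 kg·m².
ω_f = L / I = 24.03 / 3.099 = 7.755 rad/s.
KE_i = ½ΣIω² = 1031 J; KE_f = ½(3.099)(7.755)² = 93.17 J.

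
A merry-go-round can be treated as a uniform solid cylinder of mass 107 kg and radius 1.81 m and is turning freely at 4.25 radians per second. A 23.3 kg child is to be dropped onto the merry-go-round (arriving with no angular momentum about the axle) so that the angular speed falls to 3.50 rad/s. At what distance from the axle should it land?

The added mass arrives with no angular momentum about the axle, and any external torque about the axle is negligible, so the system's angular momentum is conserved.
I_p = ½(107)(1.81)² = 175.3 kg·m².
I_p ω_i = (I_p + m r²) ω_f ⇒ m r² = I_p(ω_i/ω_f − 1) = 175.3(4.25/3.50 − 1) = 37.56 kg·m².
r = √(37.56/23.3) = 1.270 m.

r ≈ 1.27 m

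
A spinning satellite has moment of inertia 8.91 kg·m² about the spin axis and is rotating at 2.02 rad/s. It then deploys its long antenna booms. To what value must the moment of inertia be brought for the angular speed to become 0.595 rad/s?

I₂ ≈ 30.2 kg·m²

No external torque acts about the spin axis, so angular momentum is conserved.
I₂ = I₁ω₁ / ω₂ = (8.91)(2.02) / (0.595) = 30.25 kg·m².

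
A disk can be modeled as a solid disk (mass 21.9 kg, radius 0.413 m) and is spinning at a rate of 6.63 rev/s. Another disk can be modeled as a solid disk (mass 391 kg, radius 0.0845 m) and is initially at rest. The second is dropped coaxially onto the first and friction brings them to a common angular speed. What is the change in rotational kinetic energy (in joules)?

ΔKE ≈ -693 J

No external torque acts about the common axis, so total angular momentum is conserved.
Moments of inertia: I_A = ½(21.9)(0.413)² = 1.868 kg·m²; I_B = ½(391)(0.0845)² = 1.396 kg·m².
Taking A's sense as positive: L = (1.868)(6.63) = 12.38 kg·m²·rev/s.
Combined I = 1.868 + 1.396 = 3.264 kg·m².
ω_f = L / I = 12.38 / 3.264 = 3.794 rev/s.
KE_i = ½ΣIω² = 1621 J; KE_f = ½(3.264)(23.84)² = 927.4 J.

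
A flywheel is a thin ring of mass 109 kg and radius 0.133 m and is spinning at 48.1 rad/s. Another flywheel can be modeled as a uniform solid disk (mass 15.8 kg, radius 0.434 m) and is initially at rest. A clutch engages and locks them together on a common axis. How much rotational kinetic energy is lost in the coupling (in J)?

The coupling torques are internal; angular momentum about the shared axis is conserved.
Moments of inertia: I_A = (109)(0.133)² = 1.928 kg·m²; I_B = ½(15.8)(0.434)² = 1.488 kg·m².
Taking A's sense as positive: L = (1.928)(48.1) = 92.74 kg·m²·rad/s.
Combined I = 1.928 + 1.488 = 3.416 kg·m².
ω_f = L / I = 92.74 / 3.416 = 27.15 rad/s.
KE_i = ½ΣIω² = 2230 J; KE_f = ½(3.416)(27.15)² = 1259 J.

ΔKE lost ≈ 972 J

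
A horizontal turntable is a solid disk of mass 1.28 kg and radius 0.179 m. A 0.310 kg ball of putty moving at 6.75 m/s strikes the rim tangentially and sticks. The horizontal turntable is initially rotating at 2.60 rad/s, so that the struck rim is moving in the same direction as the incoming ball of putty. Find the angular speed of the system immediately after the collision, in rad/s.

The axle reaction passes through the axle and exerts no torque about it; angular momentum about the axle is conserved through the impact.
I_p = ½(1.28)(0.179)² = 0.02051 kg·m². Taking the sense of the ball of putty's angular momentum as positive, L_{ball} = m v R = (0.310)(6.75)(0.179) = 0.3746 kg·m²/s.
L_i = +I_p ω_p + m v R = +(0.02051)(2.60) + 0.3746 = 0.4279 kg·m²/s.
After sticking, I_f = I_p + m R² = 0.02051 + (0.310)(0.179)² = 0.03044 kg·m².
ω_f = L_i / I_f = 0.4279 / 0.03044 = 14.06 rad/s.

|ω_f| ≈ 14.1 rad/s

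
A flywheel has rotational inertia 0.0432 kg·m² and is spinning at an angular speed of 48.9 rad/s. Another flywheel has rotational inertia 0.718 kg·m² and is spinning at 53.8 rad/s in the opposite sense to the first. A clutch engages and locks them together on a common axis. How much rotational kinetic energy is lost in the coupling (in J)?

ΔKE lost ≈ 215 J

No external torque acts about the common axis, so total angular momentum is conserved.
Taking A's sense as positive: L = (0.04320)(48.9) − (0.7180)(53.8) = -36.52 kg·m²·rad/s.
Combined I = 0.04320 + 0.7180 = 0.7612 kg·m².
ω_f = L / I = -36.52 / 0.7612 = -47.97 rad/s.
KE_i = ½ΣIω² = 1091 J; KE_f = ½(0.7612)(47.97)² = 875.9 J.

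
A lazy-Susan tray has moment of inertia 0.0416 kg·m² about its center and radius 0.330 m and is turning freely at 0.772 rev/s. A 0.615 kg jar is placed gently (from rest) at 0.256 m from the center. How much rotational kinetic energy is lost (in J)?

The added mass arrives with no angular momentum about the center, and any external torque about the center is negligible, so the system's angular momentum is conserved.
Added inertia Σmr² = (0.615)(0.256)² = 0.04030 kg·m²; I_f = 0.04160 + 0.04030 = 0.08190 kg·m².
ω_f = I_p ω_i / I_f = (0.04160)(0.772) / 0.08190 = 0.3921 rev/s.
KE_i = ½(0.04160)(4.851 rad/s)² = 0.4894 J; KE_f = ½(0.08190)(2.464)² = 0.2486 J.

energy lost ≈ 0.241 J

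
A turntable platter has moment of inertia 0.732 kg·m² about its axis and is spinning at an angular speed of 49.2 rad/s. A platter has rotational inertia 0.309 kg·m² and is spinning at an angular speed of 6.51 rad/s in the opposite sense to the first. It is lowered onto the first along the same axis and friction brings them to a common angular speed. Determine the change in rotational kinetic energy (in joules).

ΔKE ≈ -337 J

No external torque acts about the common axis, so total angular momentum is conserved.
Taking A's sense as positive: L = (0.7320)(49.2) − (0.3090)(6.51) = 34.00 kg·m²·rad/s.
Combined I = 0.7320 + 0.3090 = 1.041 kg·m².
ω_f = L / I = 34.00 / 1.041 = 32.66 rad/s.
KE_i = ½ΣIω² = 892.5 J; KE_f = ½(1.041)(32.66)² = 555.3 J.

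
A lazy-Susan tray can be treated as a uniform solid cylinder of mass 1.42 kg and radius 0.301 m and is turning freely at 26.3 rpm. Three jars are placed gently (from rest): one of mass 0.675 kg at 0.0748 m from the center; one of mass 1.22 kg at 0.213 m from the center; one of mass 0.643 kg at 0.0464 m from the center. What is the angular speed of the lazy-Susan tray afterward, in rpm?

ω_f ≈ 13.6 rpm

No external torque acts about the center; L_before = L_after.
I_p = ½(1.42)(0.301)² = 0.06433 kg·m².
Added inertia Σmr² = (0.675)(0.0748)² + (1.22)(0.213)² + (0.643)(0.0464)² = 0.06051 kg·m²; I_f = 0.06433 + 0.06051 = 0.1248 kg·m².
ω_f = I_p ω_i / I_f = (0.06433)(26.3) / 0.1248 = 13.55 rpm.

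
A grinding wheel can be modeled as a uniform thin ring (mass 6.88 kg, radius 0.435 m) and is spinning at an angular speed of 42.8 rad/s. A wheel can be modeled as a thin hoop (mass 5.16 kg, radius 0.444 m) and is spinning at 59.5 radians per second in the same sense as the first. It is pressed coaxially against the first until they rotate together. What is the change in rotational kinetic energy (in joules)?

The coupling torques are internal; angular momentum about the shared axis is conserved.
Moments of inertia: I_A = (6.88)(0.435)² = 1.302 kg·m²; I_B = (5.16)(0.444)² = 1.017 kg·m².
Taking A's sense as positive: L = (1.302)(42.8) + (1.017)(59.5) = 116.2 kg·m²·rad/s.
Combined I = 1.302 + 1.017 = 2.319 kg·m².
ω_f = L / I = 116.2 / 2.319 = 50.13 rad/s.
KE_i = ½ΣIω² = 2993 J; KE_f = ½(2.319)(50.13)² = 2913 J.

ΔKE ≈ -79.6 J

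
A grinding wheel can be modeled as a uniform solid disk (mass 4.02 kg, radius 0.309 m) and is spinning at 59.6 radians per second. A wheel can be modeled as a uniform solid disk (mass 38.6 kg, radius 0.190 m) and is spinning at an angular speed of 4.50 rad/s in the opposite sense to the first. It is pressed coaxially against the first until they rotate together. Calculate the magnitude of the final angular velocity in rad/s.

|ω_f| ≈ 9.34 rad/s

No external torque acts about the common axis, so total angular momentum is conserved.
Moments of inertia: I_A = ½(4.02)(0.309)² = 0.1919 kg·m²; I_B = ½(38.6)(0.190)² = 0.6967 kg·m².
Taking A's sense as positive: L = (0.1919)(59.6) − (0.6967)(4.50) = 8.303 kg·m²·rad/s.
Combined I = 0.1919 + 0.6967 = 0.8886 kg·m².
ω_f = L / I = 8.303 / 0.8886 = 9.343 rad/s.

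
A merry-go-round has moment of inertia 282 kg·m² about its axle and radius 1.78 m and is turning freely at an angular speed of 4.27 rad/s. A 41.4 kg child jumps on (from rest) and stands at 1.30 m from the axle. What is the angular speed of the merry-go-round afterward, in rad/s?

ω_f ≈ 3.42 rad/s

The added mass arrives with no angular momentum about the axle, and any external torque about the axle is negligible, so the system's angular momentum is conserved.
Added inertia Σmr² = (41.4)(1.30)² = 69.97 kg·m²; I_f = 282.0 + 69.97 = 352.0 kg·m².
ω_f = I_p ω_i / I_f = (282.0)(4.27) / 352.0 = 3.421 rad/s.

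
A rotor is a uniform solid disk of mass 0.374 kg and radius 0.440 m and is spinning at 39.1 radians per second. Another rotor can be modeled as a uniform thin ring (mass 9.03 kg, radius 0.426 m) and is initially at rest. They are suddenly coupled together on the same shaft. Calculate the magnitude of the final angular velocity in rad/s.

The coupling torques are internal; angular momentum about the shared axis is conserved.
Moments of inertia: I_A = ½(0.374)(0.440)² = 0.03620 kg·m²; I_B = (9.03)(0.426)² = 1.639 kg·m².
Taking A's sense as positive: L = (0.03620)(39.1) = 1.416 kg·m²·rad/s.
Combined I = 0.03620 + 1.639 = 1.675 kg·m².
ω_f = L / I = 1.416 / 1.675 = 0.8451 rad/s.

|ω_f| ≈ 0.845 rad/s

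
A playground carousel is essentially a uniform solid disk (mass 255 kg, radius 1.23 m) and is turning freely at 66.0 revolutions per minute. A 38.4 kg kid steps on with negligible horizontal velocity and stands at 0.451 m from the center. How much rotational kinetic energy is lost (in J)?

energy lost ≈ 179 J

No external torque acts about the center; L_before = L_after.
I_p = ½(255)(1.23)² = 192.9 kg·m².
Added inertia Σmr² = (38.4)(0.451)² = 7.811 kg·m²; I_f = 192.9 + 7.811 = 200.7 kg·m².
ω_f = I_p ω_i / I_f = (192.9)(66.0) / 200.7 = 63.43 rpm.
KE_i = ½(192.9)(6.912 rad/s)² = 4607 J; KE_f = ½(200.7)(6.643)² = 4428 J.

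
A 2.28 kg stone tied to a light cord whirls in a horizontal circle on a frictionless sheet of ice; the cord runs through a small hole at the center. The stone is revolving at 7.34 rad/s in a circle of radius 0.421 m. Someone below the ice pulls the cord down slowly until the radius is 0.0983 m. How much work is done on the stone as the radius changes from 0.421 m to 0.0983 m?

W ≈ 189 J

The constraining force is radial, so m r² ω about the center is conserved.
ω₂ = ω₁ (r₁/r₂)² = (7.34)(0.421/0.0983)² = 134.6 rad/s.
W = ΔKE = ½m(v₂² − v₁²) = 188.8 J.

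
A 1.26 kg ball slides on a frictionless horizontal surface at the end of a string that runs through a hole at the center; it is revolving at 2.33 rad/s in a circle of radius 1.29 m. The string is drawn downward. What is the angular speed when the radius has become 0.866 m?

No torque about the axis ⇒ m r₁² ω₁ = m r₂² ω₂.
ω₂ = ω₁ (r₁/r₂)² = (2.33)(1.29/0.866)² = 5.170 rad/s.

ω₂ ≈ 5.17 rad/s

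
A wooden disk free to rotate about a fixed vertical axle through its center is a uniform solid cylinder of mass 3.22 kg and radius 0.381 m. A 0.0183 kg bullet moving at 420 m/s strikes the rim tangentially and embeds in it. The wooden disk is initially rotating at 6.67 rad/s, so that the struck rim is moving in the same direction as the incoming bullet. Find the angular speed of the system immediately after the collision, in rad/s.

|ω_f| ≈ 19.0 rad/s

About the axle the impulsive forces during the collision are internal, so angular momentum about that axis is conserved.
I_p = ½(3.22)(0.381)² = 0.2337 kg·m². Taking the sense of the bullet's angular momentum as positive, L_{bullet} = m v R = (0.0183)(420)(0.381) = 2.928 kg·m²/s.
L_i = +I_p ω_p + m v R = +(0.2337)(6.67) + 2.928 = 4.487 kg·m²/s.
After sticking, I_f = I_p + m R² = 0.2337 + (0.0183)(0.381)² = 0.2364 kg·m².
ω_f = L_i / I_f = 4.487 / 0.2364 = 18.98 rad/s.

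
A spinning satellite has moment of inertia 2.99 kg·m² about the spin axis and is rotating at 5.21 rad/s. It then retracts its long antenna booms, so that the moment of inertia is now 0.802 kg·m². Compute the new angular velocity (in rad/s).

With no external torque about the axis, L is conserved: I₁ω₁ = I₂ω₂.
ω₂ = I₁ω₁ / I₂ = (2.990)(5.21 rad/s) / (0.8020) = 19.42 rad/s.

ω₂ ≈ 19.4 rad/s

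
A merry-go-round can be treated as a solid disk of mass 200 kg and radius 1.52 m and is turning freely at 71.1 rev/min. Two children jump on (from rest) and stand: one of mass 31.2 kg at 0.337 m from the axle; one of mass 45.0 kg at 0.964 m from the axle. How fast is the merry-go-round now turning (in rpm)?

No external torque acts about the axle; L_before = L_after.
I_p = ½(200)(1.52)² = 231.0 kg·m².
Added inertia Σmr² = (31.2)(0.337)² + (45.0)(0.964)² = 45.36 kg·m²; I_f = 231.0 + 45.36 = 276.4 kg·m².
ω_f = I_p ω_i / I_f = (231.0)(71.1) / 276.4 = 59.43 rpm.

ω_f ≈ 59.4 rpm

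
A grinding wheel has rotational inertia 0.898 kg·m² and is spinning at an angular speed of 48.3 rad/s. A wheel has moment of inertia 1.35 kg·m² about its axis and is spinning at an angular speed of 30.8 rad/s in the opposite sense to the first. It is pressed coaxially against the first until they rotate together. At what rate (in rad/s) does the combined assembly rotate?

The coupling torques are internal; angular momentum about the shared axis is conserved.
Taking A's sense as positive: L = (0.8980)(48.3) − (1.350)(30.8) = 1.793 kg·m²·rad/s.
Combined I = 0.8980 + 1.350 = 2.248 kg·m².
ω_f = L / I = 1.793 / 2.248 = 0.7978 rad/s.

|ω_f| ≈ 0.798 rad/s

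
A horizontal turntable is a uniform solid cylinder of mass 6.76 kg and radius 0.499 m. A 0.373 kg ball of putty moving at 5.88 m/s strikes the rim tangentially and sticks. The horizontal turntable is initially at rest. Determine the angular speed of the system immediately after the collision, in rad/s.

|ω_f| ≈ 1.17 rad/s

About the axle the impulsive forces during the collision are internal, so angular momentum about that axis is conserved.
I_p = ½(6.76)(0.499)² = 0.8416 kg·m². Taking the sense of the ball of putty's angular momentum as positive, L_{ball} = m v R = (0.373)(5.88)(0.499) = 1.094 kg·m²/s.
L_i = 0 + 1.094 = 1.094 kg·m²/s.
After sticking, I_f = I_p + m R² = 0.8416 + (0.373)(0.499)² = 0.9345 kg·m².
ω_f = L_i / I_f = 1.094 / 0.9345 = 1.171 rad/s.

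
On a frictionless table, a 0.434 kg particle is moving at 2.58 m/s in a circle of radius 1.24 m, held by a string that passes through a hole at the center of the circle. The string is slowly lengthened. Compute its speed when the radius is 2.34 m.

Central (radial) force ⇒ zero torque about the center ⇒ m v r is constant.
v₂ = v₁ r₁ / r₂ = (2.58)(1.24) / (2.34) = 1.367 m/s.

v₂ ≈ 1.37 m/s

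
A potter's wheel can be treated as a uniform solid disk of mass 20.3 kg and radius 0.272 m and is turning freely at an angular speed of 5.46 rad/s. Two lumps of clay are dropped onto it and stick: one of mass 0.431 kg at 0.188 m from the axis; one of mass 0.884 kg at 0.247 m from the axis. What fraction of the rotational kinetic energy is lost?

The added mass arrives with no angular momentum about the axis, and any external torque about the axis is negligible, so the system's angular momentum is conserved.
I_p = ½(20.3)(0.272)² = 0.7509 kg·m².
Added inertia Σmr² = (0.431)(0.188)² + (0.884)(0.247)² = 0.06917 kg·m²; I_f = 0.7509 + 0.06917 = 0.8201 kg·m².
ω_f = I_p ω_i / I_f = (0.7509)(5.46) / 0.8201 = 5.000 rad/s.
KE_i = ½(0.7509)(5.460 rad/s)² = 11.19 J; KE_f = ½(0.8201)(5.000)² = 10.25 J.
Fraction lost = 0.08434.

fraction ≈ 0.0843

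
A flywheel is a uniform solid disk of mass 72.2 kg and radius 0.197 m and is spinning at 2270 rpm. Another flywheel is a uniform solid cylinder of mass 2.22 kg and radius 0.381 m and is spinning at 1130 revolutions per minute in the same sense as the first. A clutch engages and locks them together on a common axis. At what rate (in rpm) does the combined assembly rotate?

|ω_f| ≈ 2150 rpm

No external torque acts about the common axis, so total angular momentum is conserved.
Moments of inertia: I_A = ½(72.2)(0.197)² = 1.401 kg·m²; I_B = ½(2.22)(0.381)² = 0.1611 kg·m².
Taking A's sense as positive: L = (1.401)(2270) + (0.1611)(1130) = 3362 kg·m²·rpm.
Combined I = 1.401 + 0.1611 = 1.562 kg·m².
ω_f = L / I = 3362 / 1.562 = 2152 rpm.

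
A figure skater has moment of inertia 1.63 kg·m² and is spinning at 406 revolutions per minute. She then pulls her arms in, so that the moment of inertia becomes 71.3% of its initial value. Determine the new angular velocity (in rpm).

Angular momentum about the spin axis is conserved since the torque about it is zero.
I₂ = 0.713 × 1.63 = 1.162 kg·m².
ω₂ = I₁ω₁ / I₂ = (1.630)(406 rpm) / (1.162) = 569.4 rpm.

ω₂ ≈ 569 rpm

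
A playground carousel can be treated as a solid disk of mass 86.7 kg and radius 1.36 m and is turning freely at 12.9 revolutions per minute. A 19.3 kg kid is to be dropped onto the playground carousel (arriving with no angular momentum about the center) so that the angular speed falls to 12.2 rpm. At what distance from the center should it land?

r ≈ 0.488 m

No external torque acts about the center; L_before = L_after.
I_p = ½(86.7)(1.36)² = 80.18 kg·m².
I_p ω_i = (I_p + m r²) ω_f ⇒ m r² = I_p(ω_i/ω_f − 1) = 80.18(12.9/12.2 − 1) = 4.601 kg·m².
r = √(4.601/19.3) = 0.4882 m.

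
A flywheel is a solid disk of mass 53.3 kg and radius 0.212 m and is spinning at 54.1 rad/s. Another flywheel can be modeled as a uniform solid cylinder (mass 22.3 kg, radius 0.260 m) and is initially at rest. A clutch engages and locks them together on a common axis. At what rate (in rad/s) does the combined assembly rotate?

|ω_f| ≈ 33.2 rad/s

No external torque acts about the common axis, so total angular momentum is conserved.
Moments of inertia: I_A = ½(53.3)(0.212)² = 1.198 kg·m²; I_B = ½(22.3)(0.260)² = 0.7537 kg·m².
Taking A's sense as positive: L = (1.198)(54.1) = 64.80 kg·m²·rad/s.
Combined I = 1.198 + 0.7537 = 1.951 kg·m².
ω_f = L / I = 64.80 / 1.951 = 33.20 rad/s.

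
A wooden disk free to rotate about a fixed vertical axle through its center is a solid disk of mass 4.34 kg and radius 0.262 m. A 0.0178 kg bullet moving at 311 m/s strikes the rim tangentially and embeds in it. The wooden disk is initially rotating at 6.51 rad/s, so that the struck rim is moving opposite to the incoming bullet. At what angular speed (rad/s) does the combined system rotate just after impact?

|ω_f| ≈ 3.20 rad/s

About the axle the impulsive forces during the collision are internal, so angular momentum about that axis is conserved.
I_p = ½(4.34)(0.262)² = 0.1490 kg·m². Taking the sense of the bullet's angular momentum as positive, L_{bullet} = m v R = (0.0178)(311)(0.262) = 1.450 kg·m²/s.
L_i = −I_p ω_p + m v R = −(0.1490)(6.51) + 1.450 = 0.4807 kg·m²/s.
After sticking, I_f = I_p + m R² = 0.1490 + (0.0178)(0.262)² = 0.1502 kg·m².
ω_f = L_i / I_f = 0.4807 / 0.1502 = 3.201 rad/s.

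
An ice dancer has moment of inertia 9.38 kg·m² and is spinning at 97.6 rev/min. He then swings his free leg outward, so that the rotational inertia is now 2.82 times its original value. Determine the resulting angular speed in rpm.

Angular momentum about the spin axis is conserved since the torque about it is zero.
I₂ = 2.82 × 9.38 = 26.45 kg·m².
ω₂ = I₁ω₁ / I₂ = (9.380)(97.6 rpm) / (26.45) = 34.61 rpm.

ω₂ ≈ 34.6 rpm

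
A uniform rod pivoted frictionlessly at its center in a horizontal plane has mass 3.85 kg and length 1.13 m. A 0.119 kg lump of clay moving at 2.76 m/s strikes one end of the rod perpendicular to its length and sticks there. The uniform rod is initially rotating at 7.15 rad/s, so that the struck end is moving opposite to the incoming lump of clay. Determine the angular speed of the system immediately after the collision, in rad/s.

The axle reaction passes through the pivot and exerts no torque about it; angular momentum about the pivot is conserved through the impact.
I_p = (1/12)(3.85)(1.13)² = 0.4097 kg·m². Taking the sense of the lump of clay's angular momentum as positive, L_{lump} = m v R = (0.119)(2.76)(1.13/2) = 0.1856 kg·m²/s.
L_i = −I_p ω_p + m v R = −(0.4097)(7.15) + 0.1856 = -2.744 kg·m²/s.
After sticking, I_f = I_p + m R² = 0.4097 + (0.119)(1.13/2)² = 0.4477 kg·m².
ω_f = L_i / I_f = -2.744 / 0.4477 = -6.129 rad/s.

|ω_f| ≈ 6.13 rad/s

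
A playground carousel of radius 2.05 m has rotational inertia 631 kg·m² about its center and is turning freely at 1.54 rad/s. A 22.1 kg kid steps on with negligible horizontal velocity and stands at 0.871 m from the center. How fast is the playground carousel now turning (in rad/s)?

The added mass arrives with no angular momentum about the center, and any external torque about the center is negligible, so the system's angular momentum is conserved.
Added inertia Σmr² = (22.1)(0.871)² = 16.77 kg·m²; I_f = 631.0 + 16.77 = 647.8 kg·m².
ω_f = I_p ω_i / I_f = (631.0)(1.54) / 647.8 = 1.500 rad/s.

ω_f ≈ 1.50 rad/s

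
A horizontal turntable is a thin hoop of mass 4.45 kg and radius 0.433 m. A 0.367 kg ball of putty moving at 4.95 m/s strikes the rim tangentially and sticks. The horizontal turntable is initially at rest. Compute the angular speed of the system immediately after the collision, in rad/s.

The axle reaction passes through the axle and exerts no torque about it; angular momentum about the axle is conserved through the impact.
I_p = (4.45)(0.433)² = 0.8343 kg·m². Taking the sense of the ball of putty's angular momentum as positive, L_{ball} = m v R = (0.367)(4.95)(0.433) = 0.7866 kg·m²/s.
L_i = 0 + 0.7866 = 0.7866 kg·m²/s.
After sticking, I_f = I_p + m R² = 0.8343 + (0.367)(0.433)² = 0.9031 kg·m².
ω_f = L_i / I_f = 0.7866 / 0.9031 = 0.8710 rad/s.

|ω_f| ≈ 0.871 rad/s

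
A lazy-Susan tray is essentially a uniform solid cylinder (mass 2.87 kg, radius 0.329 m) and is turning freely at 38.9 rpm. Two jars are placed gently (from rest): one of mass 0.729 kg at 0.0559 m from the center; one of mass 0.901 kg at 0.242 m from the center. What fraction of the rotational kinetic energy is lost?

The added mass arrives with no angular momentum about the center, and any external torque about the center is negligible, so the system's angular momentum is conserved.
I_p = ½(2.87)(0.329)² = 0.1553 kg·m².
Added inertia Σmr² = (0.729)(0.0559)² + (0.901)(0.242)² = 0.05504 kg·m²; I_f = 0.1553 + 0.05504 = 0.2104 kg·m².
ω_f = I_p ω_i / I_f = (0.1553)(38.9) / 0.2104 = 28.72 rpm.
KE_i = ½(0.1553)(4.074 rad/s)² = 1.289 J; KE_f = ½(0.2104)(3.008)² = 0.9515 J.
Fraction lost = 0.2617.

fraction ≈ 0.262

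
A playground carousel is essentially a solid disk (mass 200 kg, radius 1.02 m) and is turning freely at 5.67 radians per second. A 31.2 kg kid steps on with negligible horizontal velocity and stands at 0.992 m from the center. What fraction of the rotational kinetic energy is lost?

fraction ≈ 0.228

No external torque acts about the center; L_before = L_after.
I_p = ½(200)(1.02)² = 104.0 kg·m².
Added inertia Σmr² = (31.2)(0.992)² = 30.70 kg·m²; I_f = 104.0 + 30.70 = 134.7 kg·m².
ω_f = I_p ω_i / I_f = (104.0)(5.67) / 134.7 = 4.378 rad/s.
KE_i = ½(104.0)(5.670 rad/s)² = 1672 J; KE_f = ½(134.7)(4.378)² = 1291 J.
Fraction lost = 0.2279.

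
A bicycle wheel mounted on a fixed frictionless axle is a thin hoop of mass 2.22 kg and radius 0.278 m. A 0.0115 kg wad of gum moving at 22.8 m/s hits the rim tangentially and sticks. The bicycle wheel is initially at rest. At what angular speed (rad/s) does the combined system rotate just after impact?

About the axle the impulsive forces during the collision are internal, so angular momentum about that axis is conserved.
I_p = (2.22)(0.278)² = 0.1716 kg·m². Taking the sense of the wad of gum's angular momentum as positive, L_{wad} = m v R = (0.0115)(22.8)(0.278) = 0.07289 kg·m²/s.
L_i = 0 + 0.07289 = 0.07289 kg·m²/s.
After sticking, I_f = I_p + m R² = 0.1716 + (0.0115)(0.278)² = 0.1725 kg·m².
ω_f = L_i / I_f = 0.07289 / 0.1725 = 0.4227 rad/s.

|ω_f| ≈ 0.423 rad/s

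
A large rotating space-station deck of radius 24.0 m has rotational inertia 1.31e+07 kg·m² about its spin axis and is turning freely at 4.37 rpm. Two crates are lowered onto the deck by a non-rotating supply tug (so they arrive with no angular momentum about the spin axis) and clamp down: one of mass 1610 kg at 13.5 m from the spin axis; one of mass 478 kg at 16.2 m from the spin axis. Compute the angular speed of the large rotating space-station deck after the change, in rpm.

The added mass arrives with no angular momentum about the spin axis, and any external torque about the spin axis is negligible, so the system's angular momentum is conserved.
Added inertia Σmr² = (1610)(13.5)² + (478)(16.2)² = 4.189e+05 kg·m²; I_f = 1.310e+07 + 4.189e+05 = 1.352e+07 kg·m².
ω_f = I_p ω_i / I_f = (1.310e+07)(4.37) / 1.352e+07 = 4.235 rpm.

ω_f ≈ 4.23 rpm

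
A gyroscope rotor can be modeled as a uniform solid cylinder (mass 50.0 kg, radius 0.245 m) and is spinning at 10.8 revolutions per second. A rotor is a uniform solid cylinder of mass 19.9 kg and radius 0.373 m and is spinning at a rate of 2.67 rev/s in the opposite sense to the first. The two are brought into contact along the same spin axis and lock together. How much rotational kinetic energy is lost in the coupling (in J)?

The coupling torques are internal; angular momentum about the shared axis is conserved.
Moments of inertia: I_A = ½(50.0)(0.245)² = 1.501 kg·m²; I_B = ½(19.9)(0.373)² = 1.384 kg·m².
Taking A's sense as positive: L = (1.501)(10.8) − (1.384)(2.67) = 12.51 kg·m²·rev/s.
Combined I = 1.501 + 1.384 = 2.885 kg·m².
ω_f = L / I = 12.51 / 2.885 = 4.336 rev/s.
KE_i = ½ΣIω² = 3650 J; KE_f = ½(2.885)(27.25)² = 1071 J.

ΔKE lost ≈ 2580 J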